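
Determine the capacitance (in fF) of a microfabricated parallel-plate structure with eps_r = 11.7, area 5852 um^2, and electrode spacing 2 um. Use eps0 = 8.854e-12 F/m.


Step 1: Convert area to m^2: A = 5852e-12 m^2
Step 2: Convert gap to m: d = 2e-6 m
Step 3: C = eps0 * eps_r * A / d
C = 8.854e-12 * 11.7 * 5852e-12 / 2e-6
Step 4: Convert to fF (multiply by 1e15).
C = 303.11 fF


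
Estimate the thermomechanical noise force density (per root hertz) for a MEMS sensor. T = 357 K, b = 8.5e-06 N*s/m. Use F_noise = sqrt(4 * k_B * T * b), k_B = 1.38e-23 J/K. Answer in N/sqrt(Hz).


Step 1: Compute 4 * k_B * T * b
= 4 * 1.38e-23 * 357 * 8.5e-06
= 1.6750e-25 N^2/Hz
Step 2: F_noise = sqrt(1.6750e-25)
F_noise = 4.09e-13 N/sqrt(Hz)


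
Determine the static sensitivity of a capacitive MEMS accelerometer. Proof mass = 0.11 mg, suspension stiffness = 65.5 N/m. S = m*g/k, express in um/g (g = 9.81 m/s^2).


Step 1: Convert mass: m = 0.11 mg = 1.10e-07 kg
Step 2: S = m * g / k = 1.10e-07 * 9.81 / 65.5
Step 3: S = 1.65e-08 m/g
Step 4: Convert to um/g: S = 0.016 um/g


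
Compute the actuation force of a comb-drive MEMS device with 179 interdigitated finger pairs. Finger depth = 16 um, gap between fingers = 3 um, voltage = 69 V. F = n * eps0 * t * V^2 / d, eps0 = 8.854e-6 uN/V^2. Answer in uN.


Step 1: Parameters: n=179, eps0=8.854e-6 uN/V^2, t=16 um, V=69 V, d=3 um
Step 2: V^2 = 4761
Step 3: F = 179 * 8.854e-6 * 16 * 4761 / 3
F = 40.243 uN


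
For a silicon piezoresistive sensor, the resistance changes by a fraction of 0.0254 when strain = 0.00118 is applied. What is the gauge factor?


Step 1: Identify values.
dR/R = 0.0254, strain = 0.00118
Step 2: GF = (dR/R) / strain = 0.0254 / 0.00118
GF = 21.5


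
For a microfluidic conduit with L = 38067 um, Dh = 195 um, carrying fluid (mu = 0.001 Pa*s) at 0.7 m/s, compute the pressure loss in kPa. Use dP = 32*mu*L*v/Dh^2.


Step 1: Convert to SI: L = 38067e-6 m, Dh = 195e-6 m
Step 2: dP = 32 * 0.001 * 38067e-6 * 0.7 / (195e-6)^2
Step 3: dP = 22424.74 Pa
Step 4: Convert to kPa: dP = 22.42 kPa


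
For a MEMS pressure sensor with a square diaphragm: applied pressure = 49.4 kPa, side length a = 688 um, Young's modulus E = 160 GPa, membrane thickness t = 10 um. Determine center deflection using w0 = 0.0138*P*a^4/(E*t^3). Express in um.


Step 1: Convert pressure to compatible units (E is in GPa, so P in GPa).
P = 49.4 kPa = 49.4e-6 GPa
Step 2: Compute numerator: 0.0138 * P * a^4.
a^4 = 688^4 = 224054542336
numerator = 0.0138 * 49.4e-6 * 224054542336 = 1.52742e+05
Step 3: Compute denominator: E * t^3 = 160 * 10^3 = 160000
Step 4: w0 = numerator / denominator = 1.52742e+05 / 160000 = 0.9546 um


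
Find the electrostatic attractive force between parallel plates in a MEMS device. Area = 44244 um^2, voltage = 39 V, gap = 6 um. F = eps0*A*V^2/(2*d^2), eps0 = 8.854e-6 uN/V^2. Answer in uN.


Step 1: Identify parameters.
eps0 = 8.854e-6 uN/V^2, A = 44244 um^2, V = 39 V, d = 6 um
Step 2: Compute V^2 = 39^2 = 1521
Step 3: Compute d^2 = 6^2 = 36
Step 4: F = 0.5 * 8.854e-6 * 44244 * 1521 / 36
F = 8.275 uN


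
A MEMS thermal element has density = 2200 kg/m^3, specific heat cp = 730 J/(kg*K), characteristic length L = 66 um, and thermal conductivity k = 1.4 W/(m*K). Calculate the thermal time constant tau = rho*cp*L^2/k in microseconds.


Step 1: Convert L to m: L = 66e-6 m
Step 2: L^2 = (66e-6)^2 = 4.356e-09 m^2
Step 3: tau = 2200 * 730 * 4.356e-09 / 1.4 = 4.99695429e-03 s
Step 4: Convert to microseconds (multiply by 1e6).
tau = 4996.954 us


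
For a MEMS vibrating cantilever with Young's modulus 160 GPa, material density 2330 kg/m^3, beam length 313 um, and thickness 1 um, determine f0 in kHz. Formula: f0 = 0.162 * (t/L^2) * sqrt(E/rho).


Step 1: Convert units to SI.
t_SI = 1e-6 m, L_SI = 313e-6 m
Step 2: Calculate sqrt(E/rho).
sqrt(160e9 / 2330) = 8286.71 m/s
Step 3: Compute f0.
f0 = 0.162 * 1e-6 / (313e-6)^2 * 8286.71 = 13702.8 Hz = 13.7 kHz


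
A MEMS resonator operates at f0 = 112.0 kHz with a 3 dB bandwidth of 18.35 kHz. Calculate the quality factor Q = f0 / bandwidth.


Step 1: Q = f0 / bandwidth
Step 2: Q = 112.0 / 18.35
Q = 6.1


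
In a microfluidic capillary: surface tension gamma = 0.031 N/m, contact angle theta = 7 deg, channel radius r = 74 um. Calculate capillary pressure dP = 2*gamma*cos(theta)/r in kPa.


Step 1: cos(7 deg) = 0.9925
Step 2: Convert r to m: r = 74e-6 m
Step 3: dP = 2 * 0.031 * 0.9925 / 74e-6 = 831.6 Pa
Step 4: Convert Pa to kPa (divide by 1000).
dP = 0.83 kPa


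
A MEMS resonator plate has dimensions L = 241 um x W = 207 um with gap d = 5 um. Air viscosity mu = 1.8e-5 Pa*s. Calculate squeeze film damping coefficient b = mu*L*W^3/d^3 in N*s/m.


Step 1: Convert to SI.
L = 241e-6 m, W = 207e-6 m, d = 5e-6 m
Step 2: W^3 = (207e-6)^3 = 8.87e-12 m^3
Step 3: d^3 = (5e-6)^3 = 1.25e-16 m^3
Step 4: b = 1.8e-5 * 241e-6 * 8.87e-12 / 1.25e-16
b = 3.08e-04 N*s/m


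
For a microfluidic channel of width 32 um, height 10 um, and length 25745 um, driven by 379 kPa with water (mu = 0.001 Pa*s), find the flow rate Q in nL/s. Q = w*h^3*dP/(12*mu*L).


Step 1: Convert all dimensions to SI (meters).
w = 32e-6 m, h = 10e-6 m, L = 25745e-6 m, dP = 379e3 Pa
Step 2: Q = w * h^3 * dP / (12 * mu * L)
Q = 32e-6 * (10e-6)^3 * 379e3 / (12 * 0.001 * 25745e-6) = 3.925681e-11 m^3/s
Step 3: Convert Q from m^3/s to nL/s (1 m^3 = 1e12 nL, so multiply by 1e12).
Q = 39.257 nL/s


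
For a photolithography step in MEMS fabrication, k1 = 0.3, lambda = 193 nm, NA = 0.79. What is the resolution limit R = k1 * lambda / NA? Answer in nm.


Step 1: Identify values: k1 = 0.3, lambda = 193 nm, NA = 0.79
Step 2: R = k1 * lambda / NA
R = 0.3 * 193 / 0.79
R = 73.3 nm


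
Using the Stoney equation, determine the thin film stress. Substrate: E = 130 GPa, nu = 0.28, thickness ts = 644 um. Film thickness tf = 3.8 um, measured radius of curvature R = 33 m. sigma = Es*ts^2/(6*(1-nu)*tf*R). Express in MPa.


Step 1: Compute numerator: Es * ts^2 = 130 * 644^2 = 53915680 (GPa*um^2)
Step 2: Compute denominator (R in um): 6*(1-nu)*tf*R = 6*0.72*3.8*33e6 = 541728000.0 (um^2)
Step 3: sigma (GPa) = 53915680 / 541728000.0 = 9.9525e-02 GPa
Step 4: Convert to MPa (x1000): sigma = 99.5 MPa


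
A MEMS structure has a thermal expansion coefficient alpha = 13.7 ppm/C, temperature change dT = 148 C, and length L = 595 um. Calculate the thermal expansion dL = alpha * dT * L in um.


Step 1: Convert CTE: alpha = 13.7 ppm/C = 13.7e-6 /C
Step 2: dL = 13.7e-6 * 148 * 595
dL = 1.2064 um


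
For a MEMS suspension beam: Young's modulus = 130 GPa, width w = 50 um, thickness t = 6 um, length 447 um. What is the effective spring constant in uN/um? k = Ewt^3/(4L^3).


Step 1: Convert E to consistent units (1 GPa = 1000 uN/um^2).
E = 130 GPa = 130000 uN/um^2
Step 2: Compute t^3 = 6^3 = 216
Step 3: Compute L^3 = 447^3 = 89314623
Step 4: k = 130000 * 50 * 216 / (4 * 89314623)
k = 3.9299 uN/um


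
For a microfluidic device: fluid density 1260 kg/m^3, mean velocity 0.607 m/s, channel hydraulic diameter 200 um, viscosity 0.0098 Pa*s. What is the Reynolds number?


Step 1: Convert Dh to meters: Dh = 200e-6 m
Step 2: Re = rho * v * Dh / mu
Re = 1260 * 0.607 * 200e-6 / 0.0098
Re = 15.609


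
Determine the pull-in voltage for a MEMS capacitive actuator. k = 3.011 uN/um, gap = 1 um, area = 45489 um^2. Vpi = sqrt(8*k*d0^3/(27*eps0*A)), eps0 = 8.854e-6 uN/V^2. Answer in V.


Step 1: Compute numerator: 8 * k * d0^3 = 8 * 3.011 * 1^3 = 24.088
Step 2: Compute denominator: 27 * eps0 * A = 27 * 8.854e-6 * 45489 = 10.874509
Step 3: Vpi = sqrt(24.088 / 10.874509)
Vpi = 1.49 V


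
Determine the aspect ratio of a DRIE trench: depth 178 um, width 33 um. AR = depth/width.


Step 1: AR = depth / width
Step 2: AR = 178 / 33
AR = 5.4


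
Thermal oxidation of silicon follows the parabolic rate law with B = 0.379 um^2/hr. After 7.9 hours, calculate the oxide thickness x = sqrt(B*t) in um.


Step 1: Compute B*t = 0.379 * 7.9 = 2.9941
Step 2: x = sqrt(2.9941)
x = 1.73 um


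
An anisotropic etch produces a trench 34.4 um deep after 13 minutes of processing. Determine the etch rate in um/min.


Step 1: Etch rate = depth / time
Step 2: rate = 34.4 / 13
rate = 2.646 um/min


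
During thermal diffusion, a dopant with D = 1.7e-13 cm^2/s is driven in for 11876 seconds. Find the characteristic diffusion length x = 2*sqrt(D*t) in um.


Step 1: Compute D*t = 1.7e-13 * 11876 = 2.01892e-09 cm^2
Step 2: sqrt(D*t) = 4.4932e-05 cm
Step 3: x = 2 * 4.4932e-05 cm = 8.9864e-05 cm
Step 4: Convert to um (1 cm = 1e4 um): x = 0.899 um


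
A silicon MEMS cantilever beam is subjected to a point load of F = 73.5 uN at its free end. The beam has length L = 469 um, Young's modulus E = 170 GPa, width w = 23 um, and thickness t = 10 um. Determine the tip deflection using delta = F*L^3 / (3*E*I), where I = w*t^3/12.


Step 1: Calculate the second moment of area.
I = w * t^3 / 12 = 23 * 10^3 / 12 = 1916.6667 um^4
Step 2: Convert E to consistent units (1 GPa = 1000 uN/um^2).
E = 170 GPa = 170000 uN/um^2
Step 3: Calculate tip deflection.
delta = F * L^3 / (3 * E * I)
delta = 73.5 * 469^3 / (3 * 170000 * 1916.6667)
delta = 7.7569 um


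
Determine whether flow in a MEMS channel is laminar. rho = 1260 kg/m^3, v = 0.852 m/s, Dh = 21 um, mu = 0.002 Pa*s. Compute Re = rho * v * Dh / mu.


Step 1: Convert Dh to meters: Dh = 21e-6 m
Step 2: Re = rho * v * Dh / mu
Re = 1260 * 0.852 * 21e-6 / 0.002
Re = 11.272
Since Re = 11.272 is below ~2300, the flow is laminar.


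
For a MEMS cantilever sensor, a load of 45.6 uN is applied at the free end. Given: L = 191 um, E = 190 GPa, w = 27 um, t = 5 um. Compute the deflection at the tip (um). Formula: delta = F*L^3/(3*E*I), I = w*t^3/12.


Step 1: Calculate the second moment of area.
I = w * t^3 / 12 = 27 * 5^3 / 12 = 281.25 um^4
Step 2: Convert E to consistent units (1 GPa = 1000 uN/um^2).
E = 190 GPa = 190000 uN/um^2
Step 3: Calculate tip deflection.
delta = F * L^3 / (3 * E * I)
delta = 45.6 * 191^3 / (3 * 190000 * 281.25)
delta = 1.982 um


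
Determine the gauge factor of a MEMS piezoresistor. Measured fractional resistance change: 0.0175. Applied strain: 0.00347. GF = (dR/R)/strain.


Step 1: Identify values.
dR/R = 0.0175, strain = 0.00347
Step 2: GF = (dR/R) / strain = 0.0175 / 0.00347
GF = 5.0


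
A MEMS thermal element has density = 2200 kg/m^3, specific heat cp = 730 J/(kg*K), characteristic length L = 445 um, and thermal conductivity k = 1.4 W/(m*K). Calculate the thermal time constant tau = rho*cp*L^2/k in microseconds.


Step 1: Convert L to m: L = 445e-6 m
Step 2: L^2 = (445e-6)^2 = 1.98025e-07 m^2
Step 3: tau = 2200 * 730 * 1.98025e-07 / 1.4 = 2.2716296429e-01 s
Step 4: Convert to microseconds (multiply by 1e6).
tau = 227162.964 us


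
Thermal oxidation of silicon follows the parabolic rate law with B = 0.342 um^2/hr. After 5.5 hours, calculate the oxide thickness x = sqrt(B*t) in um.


Step 1: Compute B*t = 0.342 * 5.5 = 1.881
Step 2: x = sqrt(1.881)
x = 1.371 um


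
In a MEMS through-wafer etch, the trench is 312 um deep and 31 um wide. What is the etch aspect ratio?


Step 1: AR = depth / width
Step 2: AR = 312 / 31
AR = 10.1


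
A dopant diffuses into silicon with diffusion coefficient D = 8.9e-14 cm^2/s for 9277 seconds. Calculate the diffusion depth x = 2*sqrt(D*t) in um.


Step 1: Compute D*t = 8.9e-14 * 9277 = 8.25653e-10 cm^2
Step 2: sqrt(D*t) = 2.8734e-05 cm
Step 3: x = 2 * 2.8734e-05 cm = 5.7468e-05 cm
Step 4: Convert to um (1 cm = 1e4 um): x = 0.575 um


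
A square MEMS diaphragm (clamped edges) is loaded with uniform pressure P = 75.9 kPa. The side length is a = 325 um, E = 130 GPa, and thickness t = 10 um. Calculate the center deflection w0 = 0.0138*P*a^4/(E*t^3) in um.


Step 1: Convert pressure to compatible units (E is in GPa, so P in GPa).
P = 75.9 kPa = 75.9e-6 GPa
Step 2: Compute numerator: 0.0138 * P * a^4.
a^4 = 325^4 = 11156640625
numerator = 0.0138 * 75.9e-6 * 11156640625 = 1.1686e+04
Step 3: Compute denominator: E * t^3 = 130 * 10^3 = 130000
Step 4: w0 = numerator / denominator = 1.1686e+04 / 130000 = 0.0899 um


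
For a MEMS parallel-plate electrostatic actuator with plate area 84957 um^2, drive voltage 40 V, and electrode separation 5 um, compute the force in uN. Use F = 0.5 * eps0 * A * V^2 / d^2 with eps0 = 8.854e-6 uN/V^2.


Step 1: Identify parameters.
eps0 = 8.854e-6 uN/V^2, A = 84957 um^2, V = 40 V, d = 5 um
Step 2: Compute V^2 = 40^2 = 1600
Step 3: Compute d^2 = 5^2 = 25
Step 4: F = 0.5 * 8.854e-6 * 84957 * 1600 / 25
F = 24.071 uN


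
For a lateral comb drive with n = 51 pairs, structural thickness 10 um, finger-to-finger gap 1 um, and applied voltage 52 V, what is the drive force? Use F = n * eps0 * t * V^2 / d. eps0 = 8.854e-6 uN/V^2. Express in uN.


Step 1: Parameters: n=51, eps0=8.854e-6 uN/V^2, t=10 um, V=52 V, d=1 um
Step 2: V^2 = 2704
Step 3: F = 51 * 8.854e-6 * 10 * 2704 / 1
F = 12.21 uN


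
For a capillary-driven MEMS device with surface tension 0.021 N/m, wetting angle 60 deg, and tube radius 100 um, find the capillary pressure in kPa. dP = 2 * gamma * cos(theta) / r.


Step 1: cos(60 deg) = 0.5
Step 2: Convert r to m: r = 100e-6 m
Step 3: dP = 2 * 0.021 * 0.5 / 100e-6 = 210.0 Pa
Step 4: Convert Pa to kPa (divide by 1000).
dP = 0.21 kPa


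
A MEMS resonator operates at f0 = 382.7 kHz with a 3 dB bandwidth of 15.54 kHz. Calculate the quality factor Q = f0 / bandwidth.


Step 1: Q = f0 / bandwidth
Step 2: Q = 382.7 / 15.54
Q = 24.6


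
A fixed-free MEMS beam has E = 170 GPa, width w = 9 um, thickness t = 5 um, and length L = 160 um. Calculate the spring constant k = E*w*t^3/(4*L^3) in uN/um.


Step 1: Convert E to consistent units (1 GPa = 1000 uN/um^2).
E = 170 GPa = 170000 uN/um^2
Step 2: Compute t^3 = 5^3 = 125
Step 3: Compute L^3 = 160^3 = 4096000
Step 4: k = 170000 * 9 * 125 / (4 * 4096000)
k = 11.673 uN/um


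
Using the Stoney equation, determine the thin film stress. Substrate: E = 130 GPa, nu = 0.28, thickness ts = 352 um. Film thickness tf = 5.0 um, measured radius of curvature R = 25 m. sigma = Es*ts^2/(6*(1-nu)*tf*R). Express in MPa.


Step 1: Compute numerator: Es * ts^2 = 130 * 352^2 = 16107520 (GPa*um^2)
Step 2: Compute denominator (R in um): 6*(1-nu)*tf*R = 6*0.72*5.0*25e6 = 540000000.0 (um^2)
Step 3: sigma (GPa) = 16107520 / 540000000.0 = 2.9829e-02 GPa
Step 4: Convert to MPa (x1000): sigma = 29.8 MPa


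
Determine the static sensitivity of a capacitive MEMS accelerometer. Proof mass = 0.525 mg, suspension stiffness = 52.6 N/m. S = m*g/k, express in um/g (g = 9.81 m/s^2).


Step 1: Convert mass: m = 0.525 mg = 5.25e-07 kg
Step 2: S = m * g / k = 5.25e-07 * 9.81 / 52.6
Step 3: S = 9.79e-08 m/g
Step 4: Convert to um/g: S = 0.098 um/g


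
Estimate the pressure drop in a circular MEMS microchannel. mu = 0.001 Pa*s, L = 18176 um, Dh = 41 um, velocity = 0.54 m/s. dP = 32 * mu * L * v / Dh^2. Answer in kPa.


Step 1: Convert to SI: L = 18176e-6 m, Dh = 41e-6 m
Step 2: dP = 32 * 0.001 * 18176e-6 * 0.54 / (41e-6)^2
Step 3: dP = 186841.93 Pa
Step 4: Convert to kPa: dP = 186.84 kPa


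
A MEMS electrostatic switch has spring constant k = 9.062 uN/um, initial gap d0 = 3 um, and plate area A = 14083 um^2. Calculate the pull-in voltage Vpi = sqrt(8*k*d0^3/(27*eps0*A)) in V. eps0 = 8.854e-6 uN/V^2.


Step 1: Compute numerator: 8 * k * d0^3 = 8 * 9.062 * 3^3 = 1957.392
Step 2: Compute denominator: 27 * eps0 * A = 27 * 8.854e-6 * 14083 = 3.366654
Step 3: Vpi = sqrt(1957.392 / 3.366654)
Vpi = 24.11 V


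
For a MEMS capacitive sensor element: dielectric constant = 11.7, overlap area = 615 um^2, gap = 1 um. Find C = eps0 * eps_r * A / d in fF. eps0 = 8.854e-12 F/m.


Step 1: Convert area to m^2: A = 615e-12 m^2
Step 2: Convert gap to m: d = 1e-6 m
Step 3: C = eps0 * eps_r * A / d
C = 8.854e-12 * 11.7 * 615e-12 / 1e-6
Step 4: Convert to fF (multiply by 1e15).
C = 63.71 fF


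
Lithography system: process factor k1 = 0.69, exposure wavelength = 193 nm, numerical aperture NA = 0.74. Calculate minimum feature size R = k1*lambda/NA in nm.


Step 1: Identify values: k1 = 0.69, lambda = 193 nm, NA = 0.74
Step 2: R = k1 * lambda / NA
R = 0.69 * 193 / 0.74
R = 180.0 nm


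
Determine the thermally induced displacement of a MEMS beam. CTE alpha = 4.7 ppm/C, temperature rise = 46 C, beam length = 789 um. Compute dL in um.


Step 1: Convert CTE: alpha = 4.7 ppm/C = 4.7e-6 /C
Step 2: dL = 4.7e-6 * 46 * 789
dL = 0.1706 um


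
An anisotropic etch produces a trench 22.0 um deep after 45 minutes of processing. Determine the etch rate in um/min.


Step 1: Etch rate = depth / time
Step 2: rate = 22.0 / 45
rate = 0.489 um/min


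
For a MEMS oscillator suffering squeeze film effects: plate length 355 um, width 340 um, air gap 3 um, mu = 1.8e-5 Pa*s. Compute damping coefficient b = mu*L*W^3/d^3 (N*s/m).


Step 1: Convert to SI.
L = 355e-6 m, W = 340e-6 m, d = 3e-6 m
Step 2: W^3 = (340e-6)^3 = 3.93e-11 m^3
Step 3: d^3 = (3e-6)^3 = 2.70e-17 m^3
Step 4: b = 1.8e-5 * 355e-6 * 3.93e-11 / 2.70e-17
b = 9.30e-03 N*s/m


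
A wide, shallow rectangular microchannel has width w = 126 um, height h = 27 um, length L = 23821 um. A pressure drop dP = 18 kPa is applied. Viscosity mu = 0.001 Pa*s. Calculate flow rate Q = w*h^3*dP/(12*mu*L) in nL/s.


Step 1: Convert all dimensions to SI (meters).
w = 126e-6 m, h = 27e-6 m, L = 23821e-6 m, dP = 18e3 Pa
Step 2: Q = w * h^3 * dP / (12 * mu * L)
Q = 126e-6 * (27e-6)^3 * 18e3 / (12 * 0.001 * 23821e-6) = 1.5616838e-10 m^3/s
Step 3: Convert Q from m^3/s to nL/s (1 m^3 = 1e12 nL, so multiply by 1e12).
Q = 156.168 nL/s


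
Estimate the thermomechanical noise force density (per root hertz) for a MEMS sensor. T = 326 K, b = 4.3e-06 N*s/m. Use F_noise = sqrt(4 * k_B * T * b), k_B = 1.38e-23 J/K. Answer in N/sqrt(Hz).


Step 1: Compute 4 * k_B * T * b
= 4 * 1.38e-23 * 326 * 4.3e-06
= 7.7379e-26 N^2/Hz
Step 2: F_noise = sqrt(7.7379e-26)
F_noise = 2.78e-13 N/sqrt(Hz)


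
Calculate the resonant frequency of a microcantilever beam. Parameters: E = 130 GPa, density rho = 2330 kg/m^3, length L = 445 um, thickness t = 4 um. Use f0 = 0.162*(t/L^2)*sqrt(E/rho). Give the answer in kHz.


Step 1: Convert units to SI.
t_SI = 4e-6 m, L_SI = 445e-6 m
Step 2: Calculate sqrt(E/rho).
sqrt(130e9 / 2330) = 7469.54 m/s
Step 3: Compute f0.
f0 = 0.162 * 4e-6 / (445e-6)^2 * 7469.54 = 24442.7 Hz = 24.44 kHz


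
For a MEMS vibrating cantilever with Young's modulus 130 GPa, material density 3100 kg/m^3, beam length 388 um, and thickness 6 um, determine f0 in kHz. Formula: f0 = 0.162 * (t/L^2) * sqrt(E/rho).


Step 1: Convert units to SI.
t_SI = 6e-6 m, L_SI = 388e-6 m
Step 2: Calculate sqrt(E/rho).
sqrt(130e9 / 3100) = 6475.76 m/s
Step 3: Compute f0.
f0 = 0.162 * 6e-6 / (388e-6)^2 * 6475.76 = 41811.3 Hz = 41.81 kHz


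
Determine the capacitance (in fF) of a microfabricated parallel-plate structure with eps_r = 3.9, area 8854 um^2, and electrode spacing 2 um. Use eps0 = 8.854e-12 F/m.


Step 1: Convert area to m^2: A = 8854e-12 m^2
Step 2: Convert gap to m: d = 2e-6 m
Step 3: C = eps0 * eps_r * A / d
C = 8.854e-12 * 3.9 * 8854e-12 / 2e-6
Step 4: Convert to fF (multiply by 1e15).
C = 152.87 fF


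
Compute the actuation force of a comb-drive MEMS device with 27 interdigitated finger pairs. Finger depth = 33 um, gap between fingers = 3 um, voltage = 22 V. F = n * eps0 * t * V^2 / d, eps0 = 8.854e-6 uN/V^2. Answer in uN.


Step 1: Parameters: n=27, eps0=8.854e-6 uN/V^2, t=33 um, V=22 V, d=3 um
Step 2: V^2 = 484
Step 3: F = 27 * 8.854e-6 * 33 * 484 / 3
F = 1.273 uN


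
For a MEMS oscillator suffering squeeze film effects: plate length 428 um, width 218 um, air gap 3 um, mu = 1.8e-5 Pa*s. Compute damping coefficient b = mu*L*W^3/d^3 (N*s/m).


Step 1: Convert to SI.
L = 428e-6 m, W = 218e-6 m, d = 3e-6 m
Step 2: W^3 = (218e-6)^3 = 1.04e-11 m^3
Step 3: d^3 = (3e-6)^3 = 2.70e-17 m^3
Step 4: b = 1.8e-5 * 428e-6 * 1.04e-11 / 2.70e-17
b = 2.96e-03 N*s/m


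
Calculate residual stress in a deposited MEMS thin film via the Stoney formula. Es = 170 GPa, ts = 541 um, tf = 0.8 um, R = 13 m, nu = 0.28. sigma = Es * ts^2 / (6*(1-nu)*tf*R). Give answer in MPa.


Step 1: Compute numerator: Es * ts^2 = 170 * 541^2 = 49755770 (GPa*um^2)
Step 2: Compute denominator (R in um): 6*(1-nu)*tf*R = 6*0.72*0.8*13e6 = 44928000.0 (um^2)
Step 3: sigma (GPa) = 49755770 / 44928000.0 = 1.107456e+00 GPa
Step 4: Convert to MPa (x1000): sigma = 1107.5 MPa


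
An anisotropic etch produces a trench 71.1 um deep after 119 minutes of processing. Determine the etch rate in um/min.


Step 1: Etch rate = depth / time
Step 2: rate = 71.1 / 119
rate = 0.597 um/min


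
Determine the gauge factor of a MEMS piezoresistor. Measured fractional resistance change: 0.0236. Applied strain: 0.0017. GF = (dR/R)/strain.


Step 1: Identify values.
dR/R = 0.0236, strain = 0.0017
Step 2: GF = (dR/R) / strain = 0.0236 / 0.0017
GF = 13.9


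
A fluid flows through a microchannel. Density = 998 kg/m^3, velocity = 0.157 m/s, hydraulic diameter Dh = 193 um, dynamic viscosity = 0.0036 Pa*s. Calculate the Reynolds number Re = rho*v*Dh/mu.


Step 1: Convert Dh to meters: Dh = 193e-6 m
Step 2: Re = rho * v * Dh / mu
Re = 998 * 0.157 * 193e-6 / 0.0036
Re = 8.4


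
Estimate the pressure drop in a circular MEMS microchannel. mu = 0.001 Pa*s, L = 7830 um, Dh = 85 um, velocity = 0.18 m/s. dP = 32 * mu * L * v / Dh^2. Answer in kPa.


Step 1: Convert to SI: L = 7830e-6 m, Dh = 85e-6 m
Step 2: dP = 32 * 0.001 * 7830e-6 * 0.18 / (85e-6)^2
Step 3: dP = 6242.33 Pa
Step 4: Convert to kPa: dP = 6.24 kPa


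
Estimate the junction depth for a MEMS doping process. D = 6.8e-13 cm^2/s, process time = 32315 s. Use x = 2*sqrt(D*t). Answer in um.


Step 1: Compute D*t = 6.8e-13 * 32315 = 2.19742e-08 cm^2
Step 2: sqrt(D*t) = 1.48237e-04 cm
Step 3: x = 2 * 1.48237e-04 cm = 2.96474e-04 cm
Step 4: Convert to um (1 cm = 1e4 um): x = 2.965 um


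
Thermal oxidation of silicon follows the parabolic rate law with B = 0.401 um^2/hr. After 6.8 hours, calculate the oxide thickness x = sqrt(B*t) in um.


Step 1: Compute B*t = 0.401 * 6.8 = 2.7268
Step 2: x = sqrt(2.7268)
x = 1.651 um


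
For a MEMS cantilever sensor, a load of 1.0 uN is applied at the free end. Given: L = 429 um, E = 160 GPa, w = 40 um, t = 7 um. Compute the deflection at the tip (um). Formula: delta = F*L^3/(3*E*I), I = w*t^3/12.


Step 1: Calculate the second moment of area.
I = w * t^3 / 12 = 40 * 7^3 / 12 = 1143.3333 um^4
Step 2: Convert E to consistent units (1 GPa = 1000 uN/um^2).
E = 160 GPa = 160000 uN/um^2
Step 3: Calculate tip deflection.
delta = F * L^3 / (3 * E * I)
delta = 1.0 * 429^3 / (3 * 160000 * 1143.3333)
delta = 0.1439 um


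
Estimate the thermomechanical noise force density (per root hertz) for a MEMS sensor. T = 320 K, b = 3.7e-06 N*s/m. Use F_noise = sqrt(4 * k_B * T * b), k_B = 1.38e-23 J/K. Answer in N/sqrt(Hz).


Step 1: Compute 4 * k_B * T * b
= 4 * 1.38e-23 * 320 * 3.7e-06
= 6.5357e-26 N^2/Hz
Step 2: F_noise = sqrt(6.5357e-26)
F_noise = 2.56e-13 N/sqrt(Hz)


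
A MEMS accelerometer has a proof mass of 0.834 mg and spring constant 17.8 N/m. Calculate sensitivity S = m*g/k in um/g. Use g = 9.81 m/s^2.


Step 1: Convert mass: m = 0.834 mg = 8.34e-07 kg
Step 2: S = m * g / k = 8.34e-07 * 9.81 / 17.8
Step 3: S = 4.60e-07 m/g
Step 4: Convert to um/g: S = 0.46 um/g


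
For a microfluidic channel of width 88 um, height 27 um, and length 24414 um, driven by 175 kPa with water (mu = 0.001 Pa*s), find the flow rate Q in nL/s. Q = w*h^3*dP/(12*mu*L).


Step 1: Convert all dimensions to SI (meters).
w = 88e-6 m, h = 27e-6 m, L = 24414e-6 m, dP = 175e3 Pa
Step 2: Q = w * h^3 * dP / (12 * mu * L)
Q = 88e-6 * (27e-6)^3 * 175e3 / (12 * 0.001 * 24414e-6) = 1.0346461e-09 m^3/s
Step 3: Convert Q from m^3/s to nL/s (1 m^3 = 1e12 nL, so multiply by 1e12).
Q = 1034.646 nL/s


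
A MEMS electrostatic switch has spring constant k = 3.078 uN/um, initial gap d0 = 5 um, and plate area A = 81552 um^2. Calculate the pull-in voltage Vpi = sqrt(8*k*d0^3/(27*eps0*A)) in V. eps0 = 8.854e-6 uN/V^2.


Step 1: Compute numerator: 8 * k * d0^3 = 8 * 3.078 * 5^3 = 3078.0
Step 2: Compute denominator: 27 * eps0 * A = 27 * 8.854e-6 * 81552 = 19.495658
Step 3: Vpi = sqrt(3078.0 / 19.495658)
Vpi = 12.57 V


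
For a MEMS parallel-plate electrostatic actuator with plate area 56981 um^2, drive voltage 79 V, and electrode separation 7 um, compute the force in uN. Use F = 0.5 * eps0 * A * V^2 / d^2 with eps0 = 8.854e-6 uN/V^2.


Step 1: Identify parameters.
eps0 = 8.854e-6 uN/V^2, A = 56981 um^2, V = 79 V, d = 7 um
Step 2: Compute V^2 = 79^2 = 6241
Step 3: Compute d^2 = 7^2 = 49
Step 4: F = 0.5 * 8.854e-6 * 56981 * 6241 / 49
F = 32.129 uN


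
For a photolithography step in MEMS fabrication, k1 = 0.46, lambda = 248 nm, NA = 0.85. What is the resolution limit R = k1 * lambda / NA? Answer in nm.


Step 1: Identify values: k1 = 0.46, lambda = 248 nm, NA = 0.85
Step 2: R = k1 * lambda / NA
R = 0.46 * 248 / 0.85
R = 134.2 nm


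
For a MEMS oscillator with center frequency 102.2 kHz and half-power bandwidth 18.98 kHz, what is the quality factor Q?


Step 1: Q = f0 / bandwidth
Step 2: Q = 102.2 / 18.98
Q = 5.4


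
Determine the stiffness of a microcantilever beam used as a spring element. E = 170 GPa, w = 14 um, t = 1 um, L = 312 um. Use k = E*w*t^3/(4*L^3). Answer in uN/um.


Step 1: Convert E to consistent units (1 GPa = 1000 uN/um^2).
E = 170 GPa = 170000 uN/um^2
Step 2: Compute t^3 = 1^3 = 1
Step 3: Compute L^3 = 312^3 = 30371328
Step 4: k = 170000 * 14 * 1 / (4 * 30371328)
k = 0.0196 uN/um


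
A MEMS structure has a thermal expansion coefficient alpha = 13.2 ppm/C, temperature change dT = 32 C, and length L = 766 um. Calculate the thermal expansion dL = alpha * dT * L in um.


Step 1: Convert CTE: alpha = 13.2 ppm/C = 13.2e-6 /C
Step 2: dL = 13.2e-6 * 32 * 766
dL = 0.3236 um


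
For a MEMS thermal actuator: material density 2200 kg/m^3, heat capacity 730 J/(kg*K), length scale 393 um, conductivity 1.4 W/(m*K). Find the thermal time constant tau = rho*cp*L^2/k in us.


Step 1: Convert L to m: L = 393e-6 m
Step 2: L^2 = (393e-6)^2 = 1.54449e-07 m^2
Step 3: tau = 2200 * 730 * 1.54449e-07 / 1.4 = 1.7717506714e-01 s
Step 4: Convert to microseconds (multiply by 1e6).
tau = 177175.067 us


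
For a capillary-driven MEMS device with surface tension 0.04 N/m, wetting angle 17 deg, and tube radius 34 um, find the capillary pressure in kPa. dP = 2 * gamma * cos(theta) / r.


Step 1: cos(17 deg) = 0.9563
Step 2: Convert r to m: r = 34e-6 m
Step 3: dP = 2 * 0.04 * 0.9563 / 34e-6 = 2250.1 Pa
Step 4: Convert Pa to kPa (divide by 1000).
dP = 2.25 kPa


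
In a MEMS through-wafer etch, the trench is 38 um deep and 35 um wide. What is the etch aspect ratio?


Step 1: AR = depth / width
Step 2: AR = 38 / 35
AR = 1.1


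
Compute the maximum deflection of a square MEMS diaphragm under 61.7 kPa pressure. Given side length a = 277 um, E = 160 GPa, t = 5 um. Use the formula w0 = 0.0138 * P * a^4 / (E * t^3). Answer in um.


Step 1: Convert pressure to compatible units (E is in GPa, so P in GPa).
P = 61.7 kPa = 61.7e-6 GPa
Step 2: Compute numerator: 0.0138 * P * a^4.
a^4 = 277^4 = 5887339441
numerator = 0.0138 * 61.7e-6 * 5887339441 = 5.01283e+03
Step 3: Compute denominator: E * t^3 = 160 * 5^3 = 20000
Step 4: w0 = numerator / denominator = 5.01283e+03 / 20000 = 0.2506 um


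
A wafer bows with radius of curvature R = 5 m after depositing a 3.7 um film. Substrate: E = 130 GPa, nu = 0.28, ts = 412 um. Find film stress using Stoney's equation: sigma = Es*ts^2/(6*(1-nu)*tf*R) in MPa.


Step 1: Compute numerator: Es * ts^2 = 130 * 412^2 = 22066720 (GPa*um^2)
Step 2: Compute denominator (R in um): 6*(1-nu)*tf*R = 6*0.72*3.7*5e6 = 79920000.0 (um^2)
Step 3: sigma (GPa) = 22066720 / 79920000.0 = 2.7611e-01 GPa
Step 4: Convert to MPa (x1000): sigma = 276.1 MPa


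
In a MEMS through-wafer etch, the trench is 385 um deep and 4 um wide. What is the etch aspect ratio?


Step 1: AR = depth / width
Step 2: AR = 385 / 4
AR = 96.3


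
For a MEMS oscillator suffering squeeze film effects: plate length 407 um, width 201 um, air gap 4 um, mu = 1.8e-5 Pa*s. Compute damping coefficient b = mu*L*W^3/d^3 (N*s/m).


Step 1: Convert to SI.
L = 407e-6 m, W = 201e-6 m, d = 4e-6 m
Step 2: W^3 = (201e-6)^3 = 8.12e-12 m^3
Step 3: d^3 = (4e-6)^3 = 6.40e-17 m^3
Step 4: b = 1.8e-5 * 407e-6 * 8.12e-12 / 6.40e-17
b = 9.30e-04 N*s/m


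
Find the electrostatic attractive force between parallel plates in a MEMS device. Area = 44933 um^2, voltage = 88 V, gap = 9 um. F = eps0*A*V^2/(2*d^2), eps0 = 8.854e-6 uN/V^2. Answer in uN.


Step 1: Identify parameters.
eps0 = 8.854e-6 uN/V^2, A = 44933 um^2, V = 88 V, d = 9 um
Step 2: Compute V^2 = 88^2 = 7744
Step 3: Compute d^2 = 9^2 = 81
Step 4: F = 0.5 * 8.854e-6 * 44933 * 7744 / 81
F = 19.018 uN


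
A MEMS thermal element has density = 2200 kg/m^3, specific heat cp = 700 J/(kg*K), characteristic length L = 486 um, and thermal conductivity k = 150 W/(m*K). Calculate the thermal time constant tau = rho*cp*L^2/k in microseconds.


Step 1: Convert L to m: L = 486e-6 m
Step 2: L^2 = (486e-6)^2 = 2.36196e-07 m^2
Step 3: tau = 2200 * 700 * 2.36196e-07 / 150 = 2.4249456e-03 s
Step 4: Convert to microseconds (multiply by 1e6).
tau = 2424.946 us


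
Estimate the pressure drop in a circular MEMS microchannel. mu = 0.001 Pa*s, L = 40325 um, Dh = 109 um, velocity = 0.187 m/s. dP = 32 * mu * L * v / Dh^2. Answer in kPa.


Step 1: Convert to SI: L = 40325e-6 m, Dh = 109e-6 m
Step 2: dP = 32 * 0.001 * 40325e-6 * 0.187 / (109e-6)^2
Step 3: dP = 20310.14 Pa
Step 4: Convert to kPa: dP = 20.31 kPa


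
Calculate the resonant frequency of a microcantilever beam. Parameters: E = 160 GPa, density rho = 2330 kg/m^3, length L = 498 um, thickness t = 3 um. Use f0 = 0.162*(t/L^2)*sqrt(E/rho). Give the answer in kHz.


Step 1: Convert units to SI.
t_SI = 3e-6 m, L_SI = 498e-6 m
Step 2: Calculate sqrt(E/rho).
sqrt(160e9 / 2330) = 8286.71 m/s
Step 3: Compute f0.
f0 = 0.162 * 3e-6 / (498e-6)^2 * 8286.71 = 16239.0 Hz = 16.24 kHz


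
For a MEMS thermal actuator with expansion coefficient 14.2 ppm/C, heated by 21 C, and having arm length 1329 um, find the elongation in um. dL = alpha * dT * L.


Step 1: Convert CTE: alpha = 14.2 ppm/C = 14.2e-6 /C
Step 2: dL = 14.2e-6 * 21 * 1329
dL = 0.3963 um


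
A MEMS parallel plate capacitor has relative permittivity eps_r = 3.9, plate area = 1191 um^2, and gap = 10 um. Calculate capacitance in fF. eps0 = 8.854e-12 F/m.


Step 1: Convert area to m^2: A = 1191e-12 m^2
Step 2: Convert gap to m: d = 10e-6 m
Step 3: C = eps0 * eps_r * A / d
C = 8.854e-12 * 3.9 * 1191e-12 / 10e-6
Step 4: Convert to fF (multiply by 1e15).
C = 4.11 fF


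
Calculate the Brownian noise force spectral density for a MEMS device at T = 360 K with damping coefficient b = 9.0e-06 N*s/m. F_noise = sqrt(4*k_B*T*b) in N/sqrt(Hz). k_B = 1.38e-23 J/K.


Step 1: Compute 4 * k_B * T * b
= 4 * 1.38e-23 * 360 * 9.0e-06
= 1.7885e-25 N^2/Hz
Step 2: F_noise = sqrt(1.7885e-25)
F_noise = 4.23e-13 N/sqrt(Hz)


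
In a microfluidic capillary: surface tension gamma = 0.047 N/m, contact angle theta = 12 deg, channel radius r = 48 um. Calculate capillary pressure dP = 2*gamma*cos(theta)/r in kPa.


Step 1: cos(12 deg) = 0.9781
Step 2: Convert r to m: r = 48e-6 m
Step 3: dP = 2 * 0.047 * 0.9781 / 48e-6 = 1915.4 Pa
Step 4: Convert Pa to kPa (divide by 1000).
dP = 1.92 kPa


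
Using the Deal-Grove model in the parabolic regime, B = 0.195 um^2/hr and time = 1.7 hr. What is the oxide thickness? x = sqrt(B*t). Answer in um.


Step 1: Compute B*t = 0.195 * 1.7 = 0.3315
Step 2: x = sqrt(0.3315)
x = 0.576 um


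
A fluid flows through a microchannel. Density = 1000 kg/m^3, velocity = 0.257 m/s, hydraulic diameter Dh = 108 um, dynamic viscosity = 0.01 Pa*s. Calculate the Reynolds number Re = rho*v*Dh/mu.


Step 1: Convert Dh to meters: Dh = 108e-6 m
Step 2: Re = rho * v * Dh / mu
Re = 1000 * 0.257 * 108e-6 / 0.01
Re = 2.776


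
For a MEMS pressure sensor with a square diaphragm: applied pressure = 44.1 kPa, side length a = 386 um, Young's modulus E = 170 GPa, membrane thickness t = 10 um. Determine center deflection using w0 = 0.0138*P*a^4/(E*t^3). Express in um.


Step 1: Convert pressure to compatible units (E is in GPa, so P in GPa).
P = 44.1 kPa = 44.1e-6 GPa
Step 2: Compute numerator: 0.0138 * P * a^4.
a^4 = 386^4 = 22199808016
numerator = 0.0138 * 44.1e-6 * 22199808016 = 1.351e+04
Step 3: Compute denominator: E * t^3 = 170 * 10^3 = 170000
Step 4: w0 = numerator / denominator = 1.351e+04 / 170000 = 0.0795 um


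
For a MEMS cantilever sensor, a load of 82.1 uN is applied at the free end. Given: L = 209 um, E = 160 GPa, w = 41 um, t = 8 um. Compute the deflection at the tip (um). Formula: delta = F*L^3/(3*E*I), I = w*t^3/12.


Step 1: Calculate the second moment of area.
I = w * t^3 / 12 = 41 * 8^3 / 12 = 1749.3333 um^4
Step 2: Convert E to consistent units (1 GPa = 1000 uN/um^2).
E = 160 GPa = 160000 uN/um^2
Step 3: Calculate tip deflection.
delta = F * L^3 / (3 * E * I)
delta = 82.1 * 209^3 / (3 * 160000 * 1749.3333)
delta = 0.8926 um


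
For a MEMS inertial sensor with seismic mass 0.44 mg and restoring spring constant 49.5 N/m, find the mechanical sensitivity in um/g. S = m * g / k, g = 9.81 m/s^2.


Step 1: Convert mass: m = 0.44 mg = 4.40e-07 kg
Step 2: S = m * g / k = 4.40e-07 * 9.81 / 49.5
Step 3: S = 8.72e-08 m/g
Step 4: Convert to um/g: S = 0.087 um/g


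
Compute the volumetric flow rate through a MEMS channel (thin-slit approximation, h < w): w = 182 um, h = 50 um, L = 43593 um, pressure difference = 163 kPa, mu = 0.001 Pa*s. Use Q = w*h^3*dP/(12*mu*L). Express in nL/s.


Step 1: Convert all dimensions to SI (meters).
w = 182e-6 m, h = 50e-6 m, L = 43593e-6 m, dP = 163e3 Pa
Step 2: Q = w * h^3 * dP / (12 * mu * L)
Q = 182e-6 * (50e-6)^3 * 163e3 / (12 * 0.001 * 43593e-6) = 7.0887719e-09 m^3/s
Step 3: Convert Q from m^3/s to nL/s (1 m^3 = 1e12 nL, so multiply by 1e12).
Q = 7088.772 nL/s


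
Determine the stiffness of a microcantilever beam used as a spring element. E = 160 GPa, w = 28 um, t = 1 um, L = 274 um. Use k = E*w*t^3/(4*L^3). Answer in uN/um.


Step 1: Convert E to consistent units (1 GPa = 1000 uN/um^2).
E = 160 GPa = 160000 uN/um^2
Step 2: Compute t^3 = 1^3 = 1
Step 3: Compute L^3 = 274^3 = 20570824
Step 4: k = 160000 * 28 * 1 / (4 * 20570824)
k = 0.0544 uN/um


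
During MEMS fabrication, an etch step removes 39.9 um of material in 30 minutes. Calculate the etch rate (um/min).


Step 1: Etch rate = depth / time
Step 2: rate = 39.9 / 30
rate = 1.33 um/min


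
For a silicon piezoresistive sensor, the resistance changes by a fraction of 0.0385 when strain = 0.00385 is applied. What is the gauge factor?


Step 1: Identify values.
dR/R = 0.0385, strain = 0.00385
Step 2: GF = (dR/R) / strain = 0.0385 / 0.00385
GF = 10.0


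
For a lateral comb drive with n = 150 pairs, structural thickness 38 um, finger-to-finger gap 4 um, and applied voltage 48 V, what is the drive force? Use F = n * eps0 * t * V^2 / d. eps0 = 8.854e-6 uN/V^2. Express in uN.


Step 1: Parameters: n=150, eps0=8.854e-6 uN/V^2, t=38 um, V=48 V, d=4 um
Step 2: V^2 = 2304
Step 3: F = 150 * 8.854e-6 * 38 * 2304 / 4
F = 29.069 uN


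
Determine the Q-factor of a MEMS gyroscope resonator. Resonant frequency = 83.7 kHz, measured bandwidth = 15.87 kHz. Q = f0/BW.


Step 1: Q = f0 / bandwidth
Step 2: Q = 83.7 / 15.87
Q = 5.3


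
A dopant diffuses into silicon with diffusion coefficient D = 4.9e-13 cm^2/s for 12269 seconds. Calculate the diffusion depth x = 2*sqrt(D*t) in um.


Step 1: Compute D*t = 4.9e-13 * 12269 = 6.01181e-09 cm^2
Step 2: sqrt(D*t) = 7.75359e-05 cm
Step 3: x = 2 * 7.75359e-05 cm = 1.550718e-04 cm
Step 4: Convert to um (1 cm = 1e4 um): x = 1.551 um


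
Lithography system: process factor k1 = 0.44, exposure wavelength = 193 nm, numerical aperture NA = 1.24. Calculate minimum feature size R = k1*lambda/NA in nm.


Step 1: Identify values: k1 = 0.44, lambda = 193 nm, NA = 1.24
Step 2: R = k1 * lambda / NA
R = 0.44 * 193 / 1.24
R = 68.5 nm


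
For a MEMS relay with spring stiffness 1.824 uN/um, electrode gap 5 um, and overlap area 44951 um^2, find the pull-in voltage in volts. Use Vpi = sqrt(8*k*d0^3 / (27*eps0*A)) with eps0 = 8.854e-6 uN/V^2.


Step 1: Compute numerator: 8 * k * d0^3 = 8 * 1.824 * 5^3 = 1824.0
Step 2: Compute denominator: 27 * eps0 * A = 27 * 8.854e-6 * 44951 = 10.745896
Step 3: Vpi = sqrt(1824.0 / 10.745896)
Vpi = 13.03 V


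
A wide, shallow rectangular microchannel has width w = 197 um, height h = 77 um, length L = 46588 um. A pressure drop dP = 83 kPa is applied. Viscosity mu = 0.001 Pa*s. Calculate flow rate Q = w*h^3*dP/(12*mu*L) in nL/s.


Step 1: Convert all dimensions to SI (meters).
w = 197e-6 m, h = 77e-6 m, L = 46588e-6 m, dP = 83e3 Pa
Step 2: Q = w * h^3 * dP / (12 * mu * L)
Q = 197e-6 * (77e-6)^3 * 83e3 / (12 * 0.001 * 46588e-6) = 1.335245679e-08 m^3/s
Step 3: Convert Q from m^3/s to nL/s (1 m^3 = 1e12 nL, so multiply by 1e12).
Q = 13352.457 nL/s


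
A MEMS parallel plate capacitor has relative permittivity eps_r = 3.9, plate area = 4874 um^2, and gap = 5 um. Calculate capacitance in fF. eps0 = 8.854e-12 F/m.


Step 1: Convert area to m^2: A = 4874e-12 m^2
Step 2: Convert gap to m: d = 5e-6 m
Step 3: C = eps0 * eps_r * A / d
C = 8.854e-12 * 3.9 * 4874e-12 / 5e-6
Step 4: Convert to fF (multiply by 1e15).
C = 33.66 fF


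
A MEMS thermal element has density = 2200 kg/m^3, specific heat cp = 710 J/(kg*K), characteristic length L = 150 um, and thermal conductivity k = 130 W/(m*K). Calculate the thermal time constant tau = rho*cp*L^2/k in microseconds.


Step 1: Convert L to m: L = 150e-6 m
Step 2: L^2 = (150e-6)^2 = 2.25e-08 m^2
Step 3: tau = 2200 * 710 * 2.25e-08 / 130 = 2.7034615e-04 s
Step 4: Convert to microseconds (multiply by 1e6).
tau = 270.346 us


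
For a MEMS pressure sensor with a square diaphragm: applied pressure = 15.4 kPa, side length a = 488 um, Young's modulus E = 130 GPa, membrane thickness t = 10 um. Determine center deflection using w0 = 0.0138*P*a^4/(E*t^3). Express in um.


Step 1: Convert pressure to compatible units (E is in GPa, so P in GPa).
P = 15.4 kPa = 15.4e-6 GPa
Step 2: Compute numerator: 0.0138 * P * a^4.
a^4 = 488^4 = 56712564736
numerator = 0.0138 * 15.4e-6 * 56712564736 = 1.2053e+04
Step 3: Compute denominator: E * t^3 = 130 * 10^3 = 130000
Step 4: w0 = numerator / denominator = 1.2053e+04 / 130000 = 0.0927 um


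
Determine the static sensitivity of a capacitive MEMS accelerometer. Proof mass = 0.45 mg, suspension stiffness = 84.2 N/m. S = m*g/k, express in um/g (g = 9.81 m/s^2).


Step 1: Convert mass: m = 0.45 mg = 4.50e-07 kg
Step 2: S = m * g / k = 4.50e-07 * 9.81 / 84.2
Step 3: S = 5.24e-08 m/g
Step 4: Convert to um/g: S = 0.052 um/g


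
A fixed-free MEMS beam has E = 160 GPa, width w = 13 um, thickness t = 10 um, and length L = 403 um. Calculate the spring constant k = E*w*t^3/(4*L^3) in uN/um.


Step 1: Convert E to consistent units (1 GPa = 1000 uN/um^2).
E = 160 GPa = 160000 uN/um^2
Step 2: Compute t^3 = 10^3 = 1000
Step 3: Compute L^3 = 403^3 = 65450827
Step 4: k = 160000 * 13 * 1000 / (4 * 65450827)
k = 7.9449 uN/um


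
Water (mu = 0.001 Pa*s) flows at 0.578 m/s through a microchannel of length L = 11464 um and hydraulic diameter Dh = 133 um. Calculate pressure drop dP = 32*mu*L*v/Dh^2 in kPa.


Step 1: Convert to SI: L = 11464e-6 m, Dh = 133e-6 m
Step 2: dP = 32 * 0.001 * 11464e-6 * 0.578 / (133e-6)^2
Step 3: dP = 11987.01 Pa
Step 4: Convert to kPa: dP = 11.99 kPa


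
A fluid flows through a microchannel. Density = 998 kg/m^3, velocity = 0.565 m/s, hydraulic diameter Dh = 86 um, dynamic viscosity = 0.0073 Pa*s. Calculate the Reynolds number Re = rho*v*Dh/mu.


Step 1: Convert Dh to meters: Dh = 86e-6 m
Step 2: Re = rho * v * Dh / mu
Re = 998 * 0.565 * 86e-6 / 0.0073
Re = 6.643
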